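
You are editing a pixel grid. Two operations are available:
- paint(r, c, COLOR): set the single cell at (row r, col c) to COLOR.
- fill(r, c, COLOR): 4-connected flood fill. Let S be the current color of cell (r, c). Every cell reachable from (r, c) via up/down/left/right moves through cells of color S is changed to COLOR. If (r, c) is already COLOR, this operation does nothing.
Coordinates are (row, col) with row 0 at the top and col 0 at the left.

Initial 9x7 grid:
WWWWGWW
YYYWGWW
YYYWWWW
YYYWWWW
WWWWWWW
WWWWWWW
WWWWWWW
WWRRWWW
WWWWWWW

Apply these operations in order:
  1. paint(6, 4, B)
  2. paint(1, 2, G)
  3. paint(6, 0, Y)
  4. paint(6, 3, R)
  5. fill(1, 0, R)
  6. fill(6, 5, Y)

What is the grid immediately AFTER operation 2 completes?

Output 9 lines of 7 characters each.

After op 1 paint(6,4,B):
WWWWGWW
YYYWGWW
YYYWWWW
YYYWWWW
WWWWWWW
WWWWWWW
WWWWBWW
WWRRWWW
WWWWWWW
After op 2 paint(1,2,G):
WWWWGWW
YYGWGWW
YYYWWWW
YYYWWWW
WWWWWWW
WWWWWWW
WWWWBWW
WWRRWWW
WWWWWWW

Answer: WWWWGWW
YYGWGWW
YYYWWWW
YYYWWWW
WWWWWWW
WWWWWWW
WWWWBWW
WWRRWWW
WWWWWWW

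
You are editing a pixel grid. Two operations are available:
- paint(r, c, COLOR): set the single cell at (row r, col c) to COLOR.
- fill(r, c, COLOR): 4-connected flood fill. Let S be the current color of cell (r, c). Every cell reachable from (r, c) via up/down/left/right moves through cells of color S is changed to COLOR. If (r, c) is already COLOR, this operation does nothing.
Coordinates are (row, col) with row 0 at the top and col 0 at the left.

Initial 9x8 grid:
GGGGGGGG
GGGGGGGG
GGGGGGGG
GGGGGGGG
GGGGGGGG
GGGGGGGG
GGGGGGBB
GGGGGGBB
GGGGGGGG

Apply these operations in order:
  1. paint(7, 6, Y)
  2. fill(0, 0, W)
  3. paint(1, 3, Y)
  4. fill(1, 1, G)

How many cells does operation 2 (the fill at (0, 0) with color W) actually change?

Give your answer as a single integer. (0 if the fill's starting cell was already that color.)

Answer: 68

Derivation:
After op 1 paint(7,6,Y):
GGGGGGGG
GGGGGGGG
GGGGGGGG
GGGGGGGG
GGGGGGGG
GGGGGGGG
GGGGGGBB
GGGGGGYB
GGGGGGGG
After op 2 fill(0,0,W) [68 cells changed]:
WWWWWWWW
WWWWWWWW
WWWWWWWW
WWWWWWWW
WWWWWWWW
WWWWWWWW
WWWWWWBB
WWWWWWYB
WWWWWWWW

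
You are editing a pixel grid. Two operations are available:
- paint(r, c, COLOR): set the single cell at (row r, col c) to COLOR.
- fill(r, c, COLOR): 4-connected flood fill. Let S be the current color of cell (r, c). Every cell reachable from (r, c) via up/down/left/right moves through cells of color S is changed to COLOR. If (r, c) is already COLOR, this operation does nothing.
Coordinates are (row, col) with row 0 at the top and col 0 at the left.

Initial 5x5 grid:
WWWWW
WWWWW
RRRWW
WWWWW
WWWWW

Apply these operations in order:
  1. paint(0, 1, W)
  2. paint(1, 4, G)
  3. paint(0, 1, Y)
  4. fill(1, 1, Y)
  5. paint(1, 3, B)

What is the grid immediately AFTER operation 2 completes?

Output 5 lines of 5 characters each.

Answer: WWWWW
WWWWG
RRRWW
WWWWW
WWWWW

Derivation:
After op 1 paint(0,1,W):
WWWWW
WWWWW
RRRWW
WWWWW
WWWWW
After op 2 paint(1,4,G):
WWWWW
WWWWG
RRRWW
WWWWW
WWWWW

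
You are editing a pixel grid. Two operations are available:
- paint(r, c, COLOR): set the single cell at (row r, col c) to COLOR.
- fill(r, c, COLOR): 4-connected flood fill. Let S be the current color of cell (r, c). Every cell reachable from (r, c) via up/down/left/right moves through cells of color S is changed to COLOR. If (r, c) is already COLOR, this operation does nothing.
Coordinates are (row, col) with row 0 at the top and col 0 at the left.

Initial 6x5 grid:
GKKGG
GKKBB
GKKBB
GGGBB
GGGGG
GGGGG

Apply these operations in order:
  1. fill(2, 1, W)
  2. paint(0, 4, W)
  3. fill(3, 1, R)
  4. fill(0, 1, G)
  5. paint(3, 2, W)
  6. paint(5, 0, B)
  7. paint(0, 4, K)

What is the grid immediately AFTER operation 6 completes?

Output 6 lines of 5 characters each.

Answer: RGGGW
RGGBB
RGGBB
RRWBB
RRRRR
BRRRR

Derivation:
After op 1 fill(2,1,W) [6 cells changed]:
GWWGG
GWWBB
GWWBB
GGGBB
GGGGG
GGGGG
After op 2 paint(0,4,W):
GWWGW
GWWBB
GWWBB
GGGBB
GGGGG
GGGGG
After op 3 fill(3,1,R) [16 cells changed]:
RWWGW
RWWBB
RWWBB
RRRBB
RRRRR
RRRRR
After op 4 fill(0,1,G) [6 cells changed]:
RGGGW
RGGBB
RGGBB
RRRBB
RRRRR
RRRRR
After op 5 paint(3,2,W):
RGGGW
RGGBB
RGGBB
RRWBB
RRRRR
RRRRR
After op 6 paint(5,0,B):
RGGGW
RGGBB
RGGBB
RRWBB
RRRRR
BRRRR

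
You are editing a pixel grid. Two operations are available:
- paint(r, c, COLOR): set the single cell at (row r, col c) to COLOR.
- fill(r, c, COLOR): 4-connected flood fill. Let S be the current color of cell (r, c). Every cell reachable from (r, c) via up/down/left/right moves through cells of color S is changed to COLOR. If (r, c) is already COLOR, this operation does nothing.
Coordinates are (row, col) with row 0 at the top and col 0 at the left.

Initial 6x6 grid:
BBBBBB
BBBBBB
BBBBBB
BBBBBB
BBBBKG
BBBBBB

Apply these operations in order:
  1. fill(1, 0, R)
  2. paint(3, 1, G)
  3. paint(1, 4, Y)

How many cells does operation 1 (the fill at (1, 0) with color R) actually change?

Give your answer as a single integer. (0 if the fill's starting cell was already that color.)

Answer: 34

Derivation:
After op 1 fill(1,0,R) [34 cells changed]:
RRRRRR
RRRRRR
RRRRRR
RRRRRR
RRRRKG
RRRRRR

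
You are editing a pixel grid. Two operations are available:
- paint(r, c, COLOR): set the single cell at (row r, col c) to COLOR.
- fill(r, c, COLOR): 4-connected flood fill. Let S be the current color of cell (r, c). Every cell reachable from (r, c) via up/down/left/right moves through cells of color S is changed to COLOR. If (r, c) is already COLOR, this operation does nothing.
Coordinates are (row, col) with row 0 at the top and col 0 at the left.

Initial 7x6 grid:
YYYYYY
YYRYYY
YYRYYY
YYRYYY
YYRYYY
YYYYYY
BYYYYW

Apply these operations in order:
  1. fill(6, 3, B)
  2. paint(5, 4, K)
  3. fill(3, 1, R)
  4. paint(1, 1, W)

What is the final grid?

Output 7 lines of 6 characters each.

Answer: RRRRRR
RWRRRR
RRRRRR
RRRRRR
RRRRRR
RRRRKR
RRRRRW

Derivation:
After op 1 fill(6,3,B) [36 cells changed]:
BBBBBB
BBRBBB
BBRBBB
BBRBBB
BBRBBB
BBBBBB
BBBBBW
After op 2 paint(5,4,K):
BBBBBB
BBRBBB
BBRBBB
BBRBBB
BBRBBB
BBBBKB
BBBBBW
After op 3 fill(3,1,R) [36 cells changed]:
RRRRRR
RRRRRR
RRRRRR
RRRRRR
RRRRRR
RRRRKR
RRRRRW
After op 4 paint(1,1,W):
RRRRRR
RWRRRR
RRRRRR
RRRRRR
RRRRRR
RRRRKR
RRRRRW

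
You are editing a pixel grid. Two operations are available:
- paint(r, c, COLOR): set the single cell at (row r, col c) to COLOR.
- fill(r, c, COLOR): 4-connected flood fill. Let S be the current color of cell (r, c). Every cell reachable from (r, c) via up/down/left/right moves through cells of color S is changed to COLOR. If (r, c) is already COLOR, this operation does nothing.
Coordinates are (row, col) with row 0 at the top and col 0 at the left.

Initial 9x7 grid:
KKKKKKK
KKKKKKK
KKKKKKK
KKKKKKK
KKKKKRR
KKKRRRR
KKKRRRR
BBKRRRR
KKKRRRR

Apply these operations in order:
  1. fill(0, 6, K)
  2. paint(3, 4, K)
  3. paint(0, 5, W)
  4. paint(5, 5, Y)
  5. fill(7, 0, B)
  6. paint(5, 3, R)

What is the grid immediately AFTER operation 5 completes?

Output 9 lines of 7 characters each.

Answer: KKKKKWK
KKKKKKK
KKKKKKK
KKKKKKK
KKKKKRR
KKKRRYR
KKKRRRR
BBKRRRR
KKKRRRR

Derivation:
After op 1 fill(0,6,K) [0 cells changed]:
KKKKKKK
KKKKKKK
KKKKKKK
KKKKKKK
KKKKKRR
KKKRRRR
KKKRRRR
BBKRRRR
KKKRRRR
After op 2 paint(3,4,K):
KKKKKKK
KKKKKKK
KKKKKKK
KKKKKKK
KKKKKRR
KKKRRRR
KKKRRRR
BBKRRRR
KKKRRRR
After op 3 paint(0,5,W):
KKKKKWK
KKKKKKK
KKKKKKK
KKKKKKK
KKKKKRR
KKKRRRR
KKKRRRR
BBKRRRR
KKKRRRR
After op 4 paint(5,5,Y):
KKKKKWK
KKKKKKK
KKKKKKK
KKKKKKK
KKKKKRR
KKKRRYR
KKKRRRR
BBKRRRR
KKKRRRR
After op 5 fill(7,0,B) [0 cells changed]:
KKKKKWK
KKKKKKK
KKKKKKK
KKKKKKK
KKKKKRR
KKKRRYR
KKKRRRR
BBKRRRR
KKKRRRR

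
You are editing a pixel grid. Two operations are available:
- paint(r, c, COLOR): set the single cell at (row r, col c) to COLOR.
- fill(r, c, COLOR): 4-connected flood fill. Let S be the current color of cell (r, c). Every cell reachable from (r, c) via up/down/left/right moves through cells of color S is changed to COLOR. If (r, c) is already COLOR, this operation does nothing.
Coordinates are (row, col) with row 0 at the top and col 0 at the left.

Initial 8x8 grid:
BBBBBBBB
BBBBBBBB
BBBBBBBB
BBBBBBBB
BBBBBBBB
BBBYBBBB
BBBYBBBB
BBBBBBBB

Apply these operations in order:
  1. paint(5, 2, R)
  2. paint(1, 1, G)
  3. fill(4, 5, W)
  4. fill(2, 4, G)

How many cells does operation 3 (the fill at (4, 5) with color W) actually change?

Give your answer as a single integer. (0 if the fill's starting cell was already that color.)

Answer: 60

Derivation:
After op 1 paint(5,2,R):
BBBBBBBB
BBBBBBBB
BBBBBBBB
BBBBBBBB
BBBBBBBB
BBRYBBBB
BBBYBBBB
BBBBBBBB
After op 2 paint(1,1,G):
BBBBBBBB
BGBBBBBB
BBBBBBBB
BBBBBBBB
BBBBBBBB
BBRYBBBB
BBBYBBBB
BBBBBBBB
After op 3 fill(4,5,W) [60 cells changed]:
WWWWWWWW
WGWWWWWW
WWWWWWWW
WWWWWWWW
WWWWWWWW
WWRYWWWW
WWWYWWWW
WWWWWWWW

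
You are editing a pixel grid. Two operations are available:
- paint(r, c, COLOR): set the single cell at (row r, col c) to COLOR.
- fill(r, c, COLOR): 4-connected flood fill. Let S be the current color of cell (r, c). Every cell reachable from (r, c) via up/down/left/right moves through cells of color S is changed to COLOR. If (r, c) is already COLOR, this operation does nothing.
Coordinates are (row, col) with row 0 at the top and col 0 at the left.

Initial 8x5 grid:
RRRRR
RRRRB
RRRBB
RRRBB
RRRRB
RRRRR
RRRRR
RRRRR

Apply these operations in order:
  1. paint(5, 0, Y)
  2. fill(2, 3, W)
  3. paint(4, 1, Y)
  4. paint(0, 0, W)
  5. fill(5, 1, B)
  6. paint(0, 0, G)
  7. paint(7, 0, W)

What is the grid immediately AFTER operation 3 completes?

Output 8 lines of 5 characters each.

Answer: RRRRR
RRRRW
RRRWW
RRRWW
RYRRW
YRRRR
RRRRR
RRRRR

Derivation:
After op 1 paint(5,0,Y):
RRRRR
RRRRB
RRRBB
RRRBB
RRRRB
YRRRR
RRRRR
RRRRR
After op 2 fill(2,3,W) [6 cells changed]:
RRRRR
RRRRW
RRRWW
RRRWW
RRRRW
YRRRR
RRRRR
RRRRR
After op 3 paint(4,1,Y):
RRRRR
RRRRW
RRRWW
RRRWW
RYRRW
YRRRR
RRRRR
RRRRR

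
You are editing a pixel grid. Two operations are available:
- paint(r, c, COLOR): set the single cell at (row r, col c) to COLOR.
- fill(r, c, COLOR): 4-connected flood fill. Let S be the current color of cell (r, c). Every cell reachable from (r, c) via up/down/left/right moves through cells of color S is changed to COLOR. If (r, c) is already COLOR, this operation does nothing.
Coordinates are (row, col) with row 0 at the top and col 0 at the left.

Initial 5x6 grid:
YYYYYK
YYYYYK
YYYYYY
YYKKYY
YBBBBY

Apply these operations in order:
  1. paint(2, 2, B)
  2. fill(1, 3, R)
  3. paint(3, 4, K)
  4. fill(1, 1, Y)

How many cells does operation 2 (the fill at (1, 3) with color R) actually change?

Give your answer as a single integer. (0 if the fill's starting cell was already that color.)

Answer: 21

Derivation:
After op 1 paint(2,2,B):
YYYYYK
YYYYYK
YYBYYY
YYKKYY
YBBBBY
After op 2 fill(1,3,R) [21 cells changed]:
RRRRRK
RRRRRK
RRBRRR
RRKKRR
RBBBBR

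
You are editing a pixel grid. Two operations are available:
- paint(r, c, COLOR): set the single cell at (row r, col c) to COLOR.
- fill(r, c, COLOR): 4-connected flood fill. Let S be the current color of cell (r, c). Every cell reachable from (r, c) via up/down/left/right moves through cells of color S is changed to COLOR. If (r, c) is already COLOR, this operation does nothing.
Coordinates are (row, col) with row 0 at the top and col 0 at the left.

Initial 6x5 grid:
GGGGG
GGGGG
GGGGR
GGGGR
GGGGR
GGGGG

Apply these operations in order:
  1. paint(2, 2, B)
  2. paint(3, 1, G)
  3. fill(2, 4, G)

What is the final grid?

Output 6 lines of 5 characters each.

Answer: GGGGG
GGGGG
GGBGG
GGGGG
GGGGG
GGGGG

Derivation:
After op 1 paint(2,2,B):
GGGGG
GGGGG
GGBGR
GGGGR
GGGGR
GGGGG
After op 2 paint(3,1,G):
GGGGG
GGGGG
GGBGR
GGGGR
GGGGR
GGGGG
After op 3 fill(2,4,G) [3 cells changed]:
GGGGG
GGGGG
GGBGG
GGGGG
GGGGG
GGGGG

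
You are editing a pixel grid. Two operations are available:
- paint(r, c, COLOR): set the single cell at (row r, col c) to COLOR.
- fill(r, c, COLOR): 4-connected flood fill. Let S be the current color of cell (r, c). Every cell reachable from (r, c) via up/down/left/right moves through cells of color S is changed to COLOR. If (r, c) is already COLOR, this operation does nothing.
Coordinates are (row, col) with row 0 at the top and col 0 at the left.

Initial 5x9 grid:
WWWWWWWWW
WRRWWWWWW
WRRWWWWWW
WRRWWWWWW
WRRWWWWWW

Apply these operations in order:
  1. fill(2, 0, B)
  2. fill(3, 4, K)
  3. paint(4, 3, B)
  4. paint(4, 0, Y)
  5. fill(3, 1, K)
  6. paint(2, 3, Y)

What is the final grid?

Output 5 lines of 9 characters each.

After op 1 fill(2,0,B) [37 cells changed]:
BBBBBBBBB
BRRBBBBBB
BRRBBBBBB
BRRBBBBBB
BRRBBBBBB
After op 2 fill(3,4,K) [37 cells changed]:
KKKKKKKKK
KRRKKKKKK
KRRKKKKKK
KRRKKKKKK
KRRKKKKKK
After op 3 paint(4,3,B):
KKKKKKKKK
KRRKKKKKK
KRRKKKKKK
KRRKKKKKK
KRRBKKKKK
After op 4 paint(4,0,Y):
KKKKKKKKK
KRRKKKKKK
KRRKKKKKK
KRRKKKKKK
YRRBKKKKK
After op 5 fill(3,1,K) [8 cells changed]:
KKKKKKKKK
KKKKKKKKK
KKKKKKKKK
KKKKKKKKK
YKKBKKKKK
After op 6 paint(2,3,Y):
KKKKKKKKK
KKKKKKKKK
KKKYKKKKK
KKKKKKKKK
YKKBKKKKK

Answer: KKKKKKKKK
KKKKKKKKK
KKKYKKKKK
KKKKKKKKK
YKKBKKKKK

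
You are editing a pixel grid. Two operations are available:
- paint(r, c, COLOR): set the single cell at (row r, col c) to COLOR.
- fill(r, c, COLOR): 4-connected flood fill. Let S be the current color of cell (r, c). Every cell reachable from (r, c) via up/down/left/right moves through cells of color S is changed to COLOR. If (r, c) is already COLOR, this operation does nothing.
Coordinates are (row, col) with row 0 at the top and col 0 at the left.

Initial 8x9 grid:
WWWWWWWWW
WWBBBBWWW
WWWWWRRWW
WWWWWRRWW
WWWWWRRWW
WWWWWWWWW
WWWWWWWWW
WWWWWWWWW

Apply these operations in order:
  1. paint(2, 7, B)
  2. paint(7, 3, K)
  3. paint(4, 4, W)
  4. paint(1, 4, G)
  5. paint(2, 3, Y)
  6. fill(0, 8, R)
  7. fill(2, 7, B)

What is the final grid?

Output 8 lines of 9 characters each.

After op 1 paint(2,7,B):
WWWWWWWWW
WWBBBBWWW
WWWWWRRBW
WWWWWRRWW
WWWWWRRWW
WWWWWWWWW
WWWWWWWWW
WWWWWWWWW
After op 2 paint(7,3,K):
WWWWWWWWW
WWBBBBWWW
WWWWWRRBW
WWWWWRRWW
WWWWWRRWW
WWWWWWWWW
WWWWWWWWW
WWWKWWWWW
After op 3 paint(4,4,W):
WWWWWWWWW
WWBBBBWWW
WWWWWRRBW
WWWWWRRWW
WWWWWRRWW
WWWWWWWWW
WWWWWWWWW
WWWKWWWWW
After op 4 paint(1,4,G):
WWWWWWWWW
WWBBGBWWW
WWWWWRRBW
WWWWWRRWW
WWWWWRRWW
WWWWWWWWW
WWWWWWWWW
WWWKWWWWW
After op 5 paint(2,3,Y):
WWWWWWWWW
WWBBGBWWW
WWWYWRRBW
WWWWWRRWW
WWWWWRRWW
WWWWWWWWW
WWWWWWWWW
WWWKWWWWW
After op 6 fill(0,8,R) [59 cells changed]:
RRRRRRRRR
RRBBGBRRR
RRRYRRRBR
RRRRRRRRR
RRRRRRRRR
RRRRRRRRR
RRRRRRRRR
RRRKRRRRR
After op 7 fill(2,7,B) [0 cells changed]:
RRRRRRRRR
RRBBGBRRR
RRRYRRRBR
RRRRRRRRR
RRRRRRRRR
RRRRRRRRR
RRRRRRRRR
RRRKRRRRR

Answer: RRRRRRRRR
RRBBGBRRR
RRRYRRRBR
RRRRRRRRR
RRRRRRRRR
RRRRRRRRR
RRRRRRRRR
RRRKRRRRR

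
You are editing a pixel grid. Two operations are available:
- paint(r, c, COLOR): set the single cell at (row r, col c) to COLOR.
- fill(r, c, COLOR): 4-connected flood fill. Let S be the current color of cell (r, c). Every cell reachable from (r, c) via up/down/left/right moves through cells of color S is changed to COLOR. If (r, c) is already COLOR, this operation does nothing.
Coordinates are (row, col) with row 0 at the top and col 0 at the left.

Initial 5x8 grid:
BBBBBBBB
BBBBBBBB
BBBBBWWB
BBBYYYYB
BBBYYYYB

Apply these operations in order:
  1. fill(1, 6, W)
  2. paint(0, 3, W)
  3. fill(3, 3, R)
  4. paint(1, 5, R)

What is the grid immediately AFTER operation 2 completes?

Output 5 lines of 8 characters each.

Answer: WWWWWWWW
WWWWWWWW
WWWWWWWW
WWWYYYYW
WWWYYYYW

Derivation:
After op 1 fill(1,6,W) [30 cells changed]:
WWWWWWWW
WWWWWWWW
WWWWWWWW
WWWYYYYW
WWWYYYYW
After op 2 paint(0,3,W):
WWWWWWWW
WWWWWWWW
WWWWWWWW
WWWYYYYW
WWWYYYYW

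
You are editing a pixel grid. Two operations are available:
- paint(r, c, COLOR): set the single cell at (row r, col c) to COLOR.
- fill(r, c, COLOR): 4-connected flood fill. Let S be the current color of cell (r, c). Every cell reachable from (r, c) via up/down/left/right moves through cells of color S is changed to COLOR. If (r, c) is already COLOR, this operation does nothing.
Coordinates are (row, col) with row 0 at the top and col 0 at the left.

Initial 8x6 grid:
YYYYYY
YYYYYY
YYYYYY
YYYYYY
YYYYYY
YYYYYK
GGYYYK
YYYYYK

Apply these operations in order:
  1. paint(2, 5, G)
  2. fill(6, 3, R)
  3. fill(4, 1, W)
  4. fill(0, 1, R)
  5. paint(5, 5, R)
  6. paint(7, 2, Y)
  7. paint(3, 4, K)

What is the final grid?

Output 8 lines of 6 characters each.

Answer: RRRRRR
RRRRRR
RRRRRG
RRRRKR
RRRRRR
RRRRRR
GGRRRK
RRYRRK

Derivation:
After op 1 paint(2,5,G):
YYYYYY
YYYYYY
YYYYYG
YYYYYY
YYYYYY
YYYYYK
GGYYYK
YYYYYK
After op 2 fill(6,3,R) [42 cells changed]:
RRRRRR
RRRRRR
RRRRRG
RRRRRR
RRRRRR
RRRRRK
GGRRRK
RRRRRK
After op 3 fill(4,1,W) [42 cells changed]:
WWWWWW
WWWWWW
WWWWWG
WWWWWW
WWWWWW
WWWWWK
GGWWWK
WWWWWK
After op 4 fill(0,1,R) [42 cells changed]:
RRRRRR
RRRRRR
RRRRRG
RRRRRR
RRRRRR
RRRRRK
GGRRRK
RRRRRK
After op 5 paint(5,5,R):
RRRRRR
RRRRRR
RRRRRG
RRRRRR
RRRRRR
RRRRRR
GGRRRK
RRRRRK
After op 6 paint(7,2,Y):
RRRRRR
RRRRRR
RRRRRG
RRRRRR
RRRRRR
RRRRRR
GGRRRK
RRYRRK
After op 7 paint(3,4,K):
RRRRRR
RRRRRR
RRRRRG
RRRRKR
RRRRRR
RRRRRR
GGRRRK
RRYRRK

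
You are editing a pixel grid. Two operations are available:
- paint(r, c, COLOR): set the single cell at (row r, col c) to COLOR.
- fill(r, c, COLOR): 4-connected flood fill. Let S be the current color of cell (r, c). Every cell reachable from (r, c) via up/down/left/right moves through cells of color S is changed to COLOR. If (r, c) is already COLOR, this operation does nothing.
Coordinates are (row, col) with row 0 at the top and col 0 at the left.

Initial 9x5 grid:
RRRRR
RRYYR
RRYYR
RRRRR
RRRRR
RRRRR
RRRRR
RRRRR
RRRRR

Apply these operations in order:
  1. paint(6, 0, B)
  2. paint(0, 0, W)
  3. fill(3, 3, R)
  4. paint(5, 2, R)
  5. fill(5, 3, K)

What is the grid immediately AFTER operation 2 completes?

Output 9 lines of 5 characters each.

After op 1 paint(6,0,B):
RRRRR
RRYYR
RRYYR
RRRRR
RRRRR
RRRRR
BRRRR
RRRRR
RRRRR
After op 2 paint(0,0,W):
WRRRR
RRYYR
RRYYR
RRRRR
RRRRR
RRRRR
BRRRR
RRRRR
RRRRR

Answer: WRRRR
RRYYR
RRYYR
RRRRR
RRRRR
RRRRR
BRRRR
RRRRR
RRRRR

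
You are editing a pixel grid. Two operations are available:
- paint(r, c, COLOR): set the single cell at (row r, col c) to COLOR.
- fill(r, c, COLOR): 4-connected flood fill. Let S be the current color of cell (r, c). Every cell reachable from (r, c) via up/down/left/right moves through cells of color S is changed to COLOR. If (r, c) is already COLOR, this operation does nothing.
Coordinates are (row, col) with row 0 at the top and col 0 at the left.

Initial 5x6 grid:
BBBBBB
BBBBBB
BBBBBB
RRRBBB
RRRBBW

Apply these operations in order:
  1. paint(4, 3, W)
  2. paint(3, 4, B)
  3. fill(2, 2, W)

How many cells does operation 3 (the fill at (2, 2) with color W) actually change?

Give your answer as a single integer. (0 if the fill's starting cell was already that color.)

After op 1 paint(4,3,W):
BBBBBB
BBBBBB
BBBBBB
RRRBBB
RRRWBW
After op 2 paint(3,4,B):
BBBBBB
BBBBBB
BBBBBB
RRRBBB
RRRWBW
After op 3 fill(2,2,W) [22 cells changed]:
WWWWWW
WWWWWW
WWWWWW
RRRWWW
RRRWWW

Answer: 22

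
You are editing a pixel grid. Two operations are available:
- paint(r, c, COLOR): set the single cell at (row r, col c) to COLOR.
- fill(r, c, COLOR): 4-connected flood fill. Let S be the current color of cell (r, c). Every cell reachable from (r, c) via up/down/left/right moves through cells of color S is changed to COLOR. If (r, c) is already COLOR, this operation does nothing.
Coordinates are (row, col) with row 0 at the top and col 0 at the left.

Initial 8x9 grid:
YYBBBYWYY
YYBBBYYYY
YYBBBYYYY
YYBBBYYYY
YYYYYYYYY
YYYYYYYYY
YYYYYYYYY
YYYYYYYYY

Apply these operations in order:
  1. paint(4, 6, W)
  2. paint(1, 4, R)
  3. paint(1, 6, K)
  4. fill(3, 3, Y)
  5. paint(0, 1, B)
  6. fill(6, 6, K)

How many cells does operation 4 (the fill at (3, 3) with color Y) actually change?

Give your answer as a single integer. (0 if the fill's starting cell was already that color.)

Answer: 11

Derivation:
After op 1 paint(4,6,W):
YYBBBYWYY
YYBBBYYYY
YYBBBYYYY
YYBBBYYYY
YYYYYYWYY
YYYYYYYYY
YYYYYYYYY
YYYYYYYYY
After op 2 paint(1,4,R):
YYBBBYWYY
YYBBRYYYY
YYBBBYYYY
YYBBBYYYY
YYYYYYWYY
YYYYYYYYY
YYYYYYYYY
YYYYYYYYY
After op 3 paint(1,6,K):
YYBBBYWYY
YYBBRYKYY
YYBBBYYYY
YYBBBYYYY
YYYYYYWYY
YYYYYYYYY
YYYYYYYYY
YYYYYYYYY
After op 4 fill(3,3,Y) [11 cells changed]:
YYYYYYWYY
YYYYRYKYY
YYYYYYYYY
YYYYYYYYY
YYYYYYWYY
YYYYYYYYY
YYYYYYYYY
YYYYYYYYY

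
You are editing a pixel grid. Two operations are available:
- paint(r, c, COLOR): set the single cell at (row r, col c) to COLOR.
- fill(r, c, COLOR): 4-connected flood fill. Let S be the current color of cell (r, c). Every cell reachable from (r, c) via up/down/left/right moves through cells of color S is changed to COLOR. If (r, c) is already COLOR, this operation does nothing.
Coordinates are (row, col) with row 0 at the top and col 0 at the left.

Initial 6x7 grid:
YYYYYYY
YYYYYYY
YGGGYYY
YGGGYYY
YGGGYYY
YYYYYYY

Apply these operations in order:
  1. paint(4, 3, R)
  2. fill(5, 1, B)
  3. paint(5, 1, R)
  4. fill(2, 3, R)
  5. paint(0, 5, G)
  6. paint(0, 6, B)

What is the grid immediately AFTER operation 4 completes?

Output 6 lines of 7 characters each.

After op 1 paint(4,3,R):
YYYYYYY
YYYYYYY
YGGGYYY
YGGGYYY
YGGRYYY
YYYYYYY
After op 2 fill(5,1,B) [33 cells changed]:
BBBBBBB
BBBBBBB
BGGGBBB
BGGGBBB
BGGRBBB
BBBBBBB
After op 3 paint(5,1,R):
BBBBBBB
BBBBBBB
BGGGBBB
BGGGBBB
BGGRBBB
BRBBBBB
After op 4 fill(2,3,R) [8 cells changed]:
BBBBBBB
BBBBBBB
BRRRBBB
BRRRBBB
BRRRBBB
BRBBBBB

Answer: BBBBBBB
BBBBBBB
BRRRBBB
BRRRBBB
BRRRBBB
BRBBBBB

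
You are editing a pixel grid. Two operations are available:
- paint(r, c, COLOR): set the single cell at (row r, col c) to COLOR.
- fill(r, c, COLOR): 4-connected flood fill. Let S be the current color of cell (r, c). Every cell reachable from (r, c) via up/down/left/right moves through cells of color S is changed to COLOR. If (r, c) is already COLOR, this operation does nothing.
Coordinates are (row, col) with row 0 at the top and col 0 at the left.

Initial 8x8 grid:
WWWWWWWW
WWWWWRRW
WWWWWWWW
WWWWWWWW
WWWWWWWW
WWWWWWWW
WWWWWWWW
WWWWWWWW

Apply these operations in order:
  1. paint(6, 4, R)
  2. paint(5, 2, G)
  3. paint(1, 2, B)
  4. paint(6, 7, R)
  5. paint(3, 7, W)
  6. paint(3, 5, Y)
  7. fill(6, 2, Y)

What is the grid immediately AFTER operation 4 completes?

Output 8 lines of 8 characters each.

Answer: WWWWWWWW
WWBWWRRW
WWWWWWWW
WWWWWWWW
WWWWWWWW
WWGWWWWW
WWWWRWWR
WWWWWWWW

Derivation:
After op 1 paint(6,4,R):
WWWWWWWW
WWWWWRRW
WWWWWWWW
WWWWWWWW
WWWWWWWW
WWWWWWWW
WWWWRWWW
WWWWWWWW
After op 2 paint(5,2,G):
WWWWWWWW
WWWWWRRW
WWWWWWWW
WWWWWWWW
WWWWWWWW
WWGWWWWW
WWWWRWWW
WWWWWWWW
After op 3 paint(1,2,B):
WWWWWWWW
WWBWWRRW
WWWWWWWW
WWWWWWWW
WWWWWWWW
WWGWWWWW
WWWWRWWW
WWWWWWWW
After op 4 paint(6,7,R):
WWWWWWWW
WWBWWRRW
WWWWWWWW
WWWWWWWW
WWWWWWWW
WWGWWWWW
WWWWRWWR
WWWWWWWW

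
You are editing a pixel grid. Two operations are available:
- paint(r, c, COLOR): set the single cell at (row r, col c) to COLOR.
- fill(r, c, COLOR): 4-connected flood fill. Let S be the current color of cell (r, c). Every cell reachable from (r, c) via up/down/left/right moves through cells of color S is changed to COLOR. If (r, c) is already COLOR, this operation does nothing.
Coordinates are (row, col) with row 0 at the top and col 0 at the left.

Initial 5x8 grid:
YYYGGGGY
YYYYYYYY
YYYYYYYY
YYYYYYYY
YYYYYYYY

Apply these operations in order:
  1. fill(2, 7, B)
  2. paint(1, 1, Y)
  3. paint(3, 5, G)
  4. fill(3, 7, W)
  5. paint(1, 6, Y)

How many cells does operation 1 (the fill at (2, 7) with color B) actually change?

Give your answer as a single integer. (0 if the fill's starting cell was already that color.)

Answer: 36

Derivation:
After op 1 fill(2,7,B) [36 cells changed]:
BBBGGGGB
BBBBBBBB
BBBBBBBB
BBBBBBBB
BBBBBBBB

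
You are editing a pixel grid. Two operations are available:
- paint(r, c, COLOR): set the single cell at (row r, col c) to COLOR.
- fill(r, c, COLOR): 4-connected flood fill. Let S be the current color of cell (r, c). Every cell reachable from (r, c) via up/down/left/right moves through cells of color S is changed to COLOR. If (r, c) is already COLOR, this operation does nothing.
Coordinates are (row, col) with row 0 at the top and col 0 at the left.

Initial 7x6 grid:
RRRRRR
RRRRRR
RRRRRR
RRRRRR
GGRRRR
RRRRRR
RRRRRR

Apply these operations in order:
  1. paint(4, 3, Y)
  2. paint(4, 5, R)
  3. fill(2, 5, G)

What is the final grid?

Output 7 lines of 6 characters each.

Answer: GGGGGG
GGGGGG
GGGGGG
GGGGGG
GGGYGG
GGGGGG
GGGGGG

Derivation:
After op 1 paint(4,3,Y):
RRRRRR
RRRRRR
RRRRRR
RRRRRR
GGRYRR
RRRRRR
RRRRRR
After op 2 paint(4,5,R):
RRRRRR
RRRRRR
RRRRRR
RRRRRR
GGRYRR
RRRRRR
RRRRRR
After op 3 fill(2,5,G) [39 cells changed]:
GGGGGG
GGGGGG
GGGGGG
GGGGGG
GGGYGG
GGGGGG
GGGGGG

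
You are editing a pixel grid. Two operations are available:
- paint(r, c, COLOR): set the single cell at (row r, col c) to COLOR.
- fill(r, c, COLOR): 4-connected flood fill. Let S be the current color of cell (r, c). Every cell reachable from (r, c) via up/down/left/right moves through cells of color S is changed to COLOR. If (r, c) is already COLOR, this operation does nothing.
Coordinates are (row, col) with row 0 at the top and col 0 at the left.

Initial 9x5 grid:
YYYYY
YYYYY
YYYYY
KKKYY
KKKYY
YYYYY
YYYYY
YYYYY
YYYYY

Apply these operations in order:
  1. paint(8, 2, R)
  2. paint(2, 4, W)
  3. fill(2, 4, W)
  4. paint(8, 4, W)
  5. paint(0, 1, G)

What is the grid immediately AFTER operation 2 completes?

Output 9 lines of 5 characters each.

After op 1 paint(8,2,R):
YYYYY
YYYYY
YYYYY
KKKYY
KKKYY
YYYYY
YYYYY
YYYYY
YYRYY
After op 2 paint(2,4,W):
YYYYY
YYYYY
YYYYW
KKKYY
KKKYY
YYYYY
YYYYY
YYYYY
YYRYY

Answer: YYYYY
YYYYY
YYYYW
KKKYY
KKKYY
YYYYY
YYYYY
YYYYY
YYRYY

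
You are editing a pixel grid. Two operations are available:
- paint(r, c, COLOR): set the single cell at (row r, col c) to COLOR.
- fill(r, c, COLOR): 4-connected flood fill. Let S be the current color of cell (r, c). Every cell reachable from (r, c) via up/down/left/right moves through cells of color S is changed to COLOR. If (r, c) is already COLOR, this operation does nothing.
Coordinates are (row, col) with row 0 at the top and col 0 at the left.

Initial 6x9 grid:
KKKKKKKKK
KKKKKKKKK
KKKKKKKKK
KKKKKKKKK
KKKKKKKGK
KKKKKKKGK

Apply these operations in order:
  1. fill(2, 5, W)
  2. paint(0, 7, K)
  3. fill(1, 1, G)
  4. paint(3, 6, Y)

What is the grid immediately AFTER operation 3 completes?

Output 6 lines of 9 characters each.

After op 1 fill(2,5,W) [52 cells changed]:
WWWWWWWWW
WWWWWWWWW
WWWWWWWWW
WWWWWWWWW
WWWWWWWGW
WWWWWWWGW
After op 2 paint(0,7,K):
WWWWWWWKW
WWWWWWWWW
WWWWWWWWW
WWWWWWWWW
WWWWWWWGW
WWWWWWWGW
After op 3 fill(1,1,G) [51 cells changed]:
GGGGGGGKG
GGGGGGGGG
GGGGGGGGG
GGGGGGGGG
GGGGGGGGG
GGGGGGGGG

Answer: GGGGGGGKG
GGGGGGGGG
GGGGGGGGG
GGGGGGGGG
GGGGGGGGG
GGGGGGGGG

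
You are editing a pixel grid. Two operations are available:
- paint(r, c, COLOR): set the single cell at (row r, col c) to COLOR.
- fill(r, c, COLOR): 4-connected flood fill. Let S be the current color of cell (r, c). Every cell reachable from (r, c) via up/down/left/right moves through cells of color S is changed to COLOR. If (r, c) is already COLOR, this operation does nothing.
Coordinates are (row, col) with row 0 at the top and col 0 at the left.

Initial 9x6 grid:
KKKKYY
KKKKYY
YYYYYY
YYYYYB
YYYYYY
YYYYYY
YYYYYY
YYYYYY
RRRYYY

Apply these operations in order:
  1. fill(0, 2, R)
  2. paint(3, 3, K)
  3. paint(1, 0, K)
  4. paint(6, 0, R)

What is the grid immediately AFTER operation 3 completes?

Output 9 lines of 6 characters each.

After op 1 fill(0,2,R) [8 cells changed]:
RRRRYY
RRRRYY
YYYYYY
YYYYYB
YYYYYY
YYYYYY
YYYYYY
YYYYYY
RRRYYY
After op 2 paint(3,3,K):
RRRRYY
RRRRYY
YYYYYY
YYYKYB
YYYYYY
YYYYYY
YYYYYY
YYYYYY
RRRYYY
After op 3 paint(1,0,K):
RRRRYY
KRRRYY
YYYYYY
YYYKYB
YYYYYY
YYYYYY
YYYYYY
YYYYYY
RRRYYY

Answer: RRRRYY
KRRRYY
YYYYYY
YYYKYB
YYYYYY
YYYYYY
YYYYYY
YYYYYY
RRRYYY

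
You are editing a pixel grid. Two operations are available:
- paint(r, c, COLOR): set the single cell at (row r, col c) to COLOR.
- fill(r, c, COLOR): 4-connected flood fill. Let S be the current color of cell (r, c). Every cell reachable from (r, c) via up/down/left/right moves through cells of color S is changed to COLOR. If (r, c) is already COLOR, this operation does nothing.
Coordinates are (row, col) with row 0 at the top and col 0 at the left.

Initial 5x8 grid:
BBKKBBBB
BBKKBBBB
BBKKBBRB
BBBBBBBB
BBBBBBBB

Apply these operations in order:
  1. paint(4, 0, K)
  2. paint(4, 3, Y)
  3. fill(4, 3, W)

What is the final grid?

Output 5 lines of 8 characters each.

After op 1 paint(4,0,K):
BBKKBBBB
BBKKBBBB
BBKKBBRB
BBBBBBBB
KBBBBBBB
After op 2 paint(4,3,Y):
BBKKBBBB
BBKKBBBB
BBKKBBRB
BBBBBBBB
KBBYBBBB
After op 3 fill(4,3,W) [1 cells changed]:
BBKKBBBB
BBKKBBBB
BBKKBBRB
BBBBBBBB
KBBWBBBB

Answer: BBKKBBBB
BBKKBBBB
BBKKBBRB
BBBBBBBB
KBBWBBBB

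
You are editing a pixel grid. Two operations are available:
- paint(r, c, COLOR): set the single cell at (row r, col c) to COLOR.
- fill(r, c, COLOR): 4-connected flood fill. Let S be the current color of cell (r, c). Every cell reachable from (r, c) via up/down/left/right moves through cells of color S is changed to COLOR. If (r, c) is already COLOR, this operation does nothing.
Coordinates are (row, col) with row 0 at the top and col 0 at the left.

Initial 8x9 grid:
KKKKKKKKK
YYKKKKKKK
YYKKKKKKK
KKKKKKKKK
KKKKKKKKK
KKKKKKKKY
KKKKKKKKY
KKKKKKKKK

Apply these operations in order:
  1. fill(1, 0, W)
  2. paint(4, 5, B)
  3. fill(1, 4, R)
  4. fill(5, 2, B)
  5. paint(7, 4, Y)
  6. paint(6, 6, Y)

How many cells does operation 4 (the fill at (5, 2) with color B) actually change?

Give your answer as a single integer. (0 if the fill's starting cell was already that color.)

Answer: 65

Derivation:
After op 1 fill(1,0,W) [4 cells changed]:
KKKKKKKKK
WWKKKKKKK
WWKKKKKKK
KKKKKKKKK
KKKKKKKKK
KKKKKKKKY
KKKKKKKKY
KKKKKKKKK
After op 2 paint(4,5,B):
KKKKKKKKK
WWKKKKKKK
WWKKKKKKK
KKKKKKKKK
KKKKKBKKK
KKKKKKKKY
KKKKKKKKY
KKKKKKKKK
After op 3 fill(1,4,R) [65 cells changed]:
RRRRRRRRR
WWRRRRRRR
WWRRRRRRR
RRRRRRRRR
RRRRRBRRR
RRRRRRRRY
RRRRRRRRY
RRRRRRRRR
After op 4 fill(5,2,B) [65 cells changed]:
BBBBBBBBB
WWBBBBBBB
WWBBBBBBB
BBBBBBBBB
BBBBBBBBB
BBBBBBBBY
BBBBBBBBY
BBBBBBBBB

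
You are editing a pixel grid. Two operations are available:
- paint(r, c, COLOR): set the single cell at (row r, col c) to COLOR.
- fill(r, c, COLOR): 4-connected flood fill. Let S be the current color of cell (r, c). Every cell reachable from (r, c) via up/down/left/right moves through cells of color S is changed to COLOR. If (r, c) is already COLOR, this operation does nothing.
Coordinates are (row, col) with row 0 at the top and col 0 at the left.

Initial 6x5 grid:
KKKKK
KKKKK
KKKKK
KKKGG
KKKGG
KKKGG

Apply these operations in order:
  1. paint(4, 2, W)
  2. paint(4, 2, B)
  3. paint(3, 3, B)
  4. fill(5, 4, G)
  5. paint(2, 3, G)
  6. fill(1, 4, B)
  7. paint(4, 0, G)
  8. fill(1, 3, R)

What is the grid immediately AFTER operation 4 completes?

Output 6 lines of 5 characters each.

Answer: KKKKK
KKKKK
KKKKK
KKKBG
KKBGG
KKKGG

Derivation:
After op 1 paint(4,2,W):
KKKKK
KKKKK
KKKKK
KKKGG
KKWGG
KKKGG
After op 2 paint(4,2,B):
KKKKK
KKKKK
KKKKK
KKKGG
KKBGG
KKKGG
After op 3 paint(3,3,B):
KKKKK
KKKKK
KKKKK
KKKBG
KKBGG
KKKGG
After op 4 fill(5,4,G) [0 cells changed]:
KKKKK
KKKKK
KKKKK
KKKBG
KKBGG
KKKGG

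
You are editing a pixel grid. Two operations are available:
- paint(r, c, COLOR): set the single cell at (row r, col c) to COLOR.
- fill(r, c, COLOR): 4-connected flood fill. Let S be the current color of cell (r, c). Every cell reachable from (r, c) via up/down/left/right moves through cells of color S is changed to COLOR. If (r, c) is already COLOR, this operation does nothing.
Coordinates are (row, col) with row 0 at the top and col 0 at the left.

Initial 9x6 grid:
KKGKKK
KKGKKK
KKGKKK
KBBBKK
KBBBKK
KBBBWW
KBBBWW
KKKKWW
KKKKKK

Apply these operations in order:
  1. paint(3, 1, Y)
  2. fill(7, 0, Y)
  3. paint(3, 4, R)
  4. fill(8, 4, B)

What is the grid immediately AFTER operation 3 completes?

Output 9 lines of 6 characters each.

Answer: YYGKKK
YYGKKK
YYGKKK
YYBBRK
YBBBKK
YBBBWW
YBBBWW
YYYYWW
YYYYYY

Derivation:
After op 1 paint(3,1,Y):
KKGKKK
KKGKKK
KKGKKK
KYBBKK
KBBBKK
KBBBWW
KBBBWW
KKKKWW
KKKKKK
After op 2 fill(7,0,Y) [20 cells changed]:
YYGKKK
YYGKKK
YYGKKK
YYBBKK
YBBBKK
YBBBWW
YBBBWW
YYYYWW
YYYYYY
After op 3 paint(3,4,R):
YYGKKK
YYGKKK
YYGKKK
YYBBRK
YBBBKK
YBBBWW
YBBBWW
YYYYWW
YYYYYY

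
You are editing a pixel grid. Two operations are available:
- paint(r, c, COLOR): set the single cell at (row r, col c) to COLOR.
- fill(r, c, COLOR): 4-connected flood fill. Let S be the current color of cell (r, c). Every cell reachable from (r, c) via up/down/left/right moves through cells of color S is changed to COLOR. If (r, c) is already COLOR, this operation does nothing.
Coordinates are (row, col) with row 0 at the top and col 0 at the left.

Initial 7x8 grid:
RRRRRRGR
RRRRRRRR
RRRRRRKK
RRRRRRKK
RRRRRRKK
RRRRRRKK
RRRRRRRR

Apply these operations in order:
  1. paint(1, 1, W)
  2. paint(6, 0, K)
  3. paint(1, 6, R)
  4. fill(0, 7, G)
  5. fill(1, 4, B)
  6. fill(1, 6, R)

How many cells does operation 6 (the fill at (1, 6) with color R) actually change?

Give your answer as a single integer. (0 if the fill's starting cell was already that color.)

Answer: 46

Derivation:
After op 1 paint(1,1,W):
RRRRRRGR
RWRRRRRR
RRRRRRKK
RRRRRRKK
RRRRRRKK
RRRRRRKK
RRRRRRRR
After op 2 paint(6,0,K):
RRRRRRGR
RWRRRRRR
RRRRRRKK
RRRRRRKK
RRRRRRKK
RRRRRRKK
KRRRRRRR
After op 3 paint(1,6,R):
RRRRRRGR
RWRRRRRR
RRRRRRKK
RRRRRRKK
RRRRRRKK
RRRRRRKK
KRRRRRRR
After op 4 fill(0,7,G) [45 cells changed]:
GGGGGGGG
GWGGGGGG
GGGGGGKK
GGGGGGKK
GGGGGGKK
GGGGGGKK
KGGGGGGG
After op 5 fill(1,4,B) [46 cells changed]:
BBBBBBBB
BWBBBBBB
BBBBBBKK
BBBBBBKK
BBBBBBKK
BBBBBBKK
KBBBBBBB
After op 6 fill(1,6,R) [46 cells changed]:
RRRRRRRR
RWRRRRRR
RRRRRRKK
RRRRRRKK
RRRRRRKK
RRRRRRKK
KRRRRRRR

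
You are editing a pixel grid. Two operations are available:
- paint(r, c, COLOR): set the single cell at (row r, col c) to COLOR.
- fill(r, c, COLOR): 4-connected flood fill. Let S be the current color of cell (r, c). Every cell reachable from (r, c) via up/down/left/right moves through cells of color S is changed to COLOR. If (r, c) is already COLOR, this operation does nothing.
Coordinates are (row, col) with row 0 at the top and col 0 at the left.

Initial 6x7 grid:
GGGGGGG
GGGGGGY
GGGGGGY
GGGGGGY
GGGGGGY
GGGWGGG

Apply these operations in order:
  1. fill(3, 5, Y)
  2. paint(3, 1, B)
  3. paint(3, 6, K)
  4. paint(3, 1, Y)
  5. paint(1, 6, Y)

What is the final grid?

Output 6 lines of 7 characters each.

Answer: YYYYYYY
YYYYYYY
YYYYYYY
YYYYYYK
YYYYYYY
YYYWYYY

Derivation:
After op 1 fill(3,5,Y) [37 cells changed]:
YYYYYYY
YYYYYYY
YYYYYYY
YYYYYYY
YYYYYYY
YYYWYYY
After op 2 paint(3,1,B):
YYYYYYY
YYYYYYY
YYYYYYY
YBYYYYY
YYYYYYY
YYYWYYY
After op 3 paint(3,6,K):
YYYYYYY
YYYYYYY
YYYYYYY
YBYYYYK
YYYYYYY
YYYWYYY
After op 4 paint(3,1,Y):
YYYYYYY
YYYYYYY
YYYYYYY
YYYYYYK
YYYYYYY
YYYWYYY
After op 5 paint(1,6,Y):
YYYYYYY
YYYYYYY
YYYYYYY
YYYYYYK
YYYYYYY
YYYWYYY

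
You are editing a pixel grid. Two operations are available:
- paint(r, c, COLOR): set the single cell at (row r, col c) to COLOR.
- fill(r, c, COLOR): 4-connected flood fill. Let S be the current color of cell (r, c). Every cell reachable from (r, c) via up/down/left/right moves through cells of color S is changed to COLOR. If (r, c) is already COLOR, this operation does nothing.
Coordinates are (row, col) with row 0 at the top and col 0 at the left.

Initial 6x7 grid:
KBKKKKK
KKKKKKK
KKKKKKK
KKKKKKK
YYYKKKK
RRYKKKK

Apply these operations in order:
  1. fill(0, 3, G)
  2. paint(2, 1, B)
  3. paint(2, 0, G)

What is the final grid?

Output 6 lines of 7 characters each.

Answer: GBGGGGG
GGGGGGG
GBGGGGG
GGGGGGG
YYYGGGG
RRYGGGG

Derivation:
After op 1 fill(0,3,G) [35 cells changed]:
GBGGGGG
GGGGGGG
GGGGGGG
GGGGGGG
YYYGGGG
RRYGGGG
After op 2 paint(2,1,B):
GBGGGGG
GGGGGGG
GBGGGGG
GGGGGGG
YYYGGGG
RRYGGGG
After op 3 paint(2,0,G):
GBGGGGG
GGGGGGG
GBGGGGG
GGGGGGG
YYYGGGG
RRYGGGG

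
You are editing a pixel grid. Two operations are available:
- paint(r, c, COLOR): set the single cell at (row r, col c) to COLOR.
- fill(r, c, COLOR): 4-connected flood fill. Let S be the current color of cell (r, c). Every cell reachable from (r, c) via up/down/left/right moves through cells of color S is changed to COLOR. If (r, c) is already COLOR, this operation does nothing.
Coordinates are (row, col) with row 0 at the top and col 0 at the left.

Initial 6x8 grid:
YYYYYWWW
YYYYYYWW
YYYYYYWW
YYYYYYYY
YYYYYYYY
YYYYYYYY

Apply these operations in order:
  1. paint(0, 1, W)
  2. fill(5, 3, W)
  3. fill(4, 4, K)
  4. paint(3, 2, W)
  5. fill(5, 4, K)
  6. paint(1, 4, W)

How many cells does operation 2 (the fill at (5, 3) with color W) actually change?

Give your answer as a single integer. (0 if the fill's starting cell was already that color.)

Answer: 40

Derivation:
After op 1 paint(0,1,W):
YWYYYWWW
YYYYYYWW
YYYYYYWW
YYYYYYYY
YYYYYYYY
YYYYYYYY
After op 2 fill(5,3,W) [40 cells changed]:
WWWWWWWW
WWWWWWWW
WWWWWWWW
WWWWWWWW
WWWWWWWW
WWWWWWWW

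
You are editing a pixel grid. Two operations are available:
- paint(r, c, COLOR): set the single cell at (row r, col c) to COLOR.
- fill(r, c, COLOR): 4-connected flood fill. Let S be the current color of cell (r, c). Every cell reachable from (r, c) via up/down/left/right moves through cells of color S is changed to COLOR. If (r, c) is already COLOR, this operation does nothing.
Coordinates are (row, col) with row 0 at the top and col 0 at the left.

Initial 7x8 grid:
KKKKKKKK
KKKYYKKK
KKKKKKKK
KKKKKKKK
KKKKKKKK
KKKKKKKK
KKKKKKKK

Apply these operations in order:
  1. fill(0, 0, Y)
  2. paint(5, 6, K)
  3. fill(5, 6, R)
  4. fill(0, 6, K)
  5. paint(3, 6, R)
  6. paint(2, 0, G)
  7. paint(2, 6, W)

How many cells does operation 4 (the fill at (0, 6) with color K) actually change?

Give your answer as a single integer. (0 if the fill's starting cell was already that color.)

Answer: 55

Derivation:
After op 1 fill(0,0,Y) [54 cells changed]:
YYYYYYYY
YYYYYYYY
YYYYYYYY
YYYYYYYY
YYYYYYYY
YYYYYYYY
YYYYYYYY
After op 2 paint(5,6,K):
YYYYYYYY
YYYYYYYY
YYYYYYYY
YYYYYYYY
YYYYYYYY
YYYYYYKY
YYYYYYYY
After op 3 fill(5,6,R) [1 cells changed]:
YYYYYYYY
YYYYYYYY
YYYYYYYY
YYYYYYYY
YYYYYYYY
YYYYYYRY
YYYYYYYY
After op 4 fill(0,6,K) [55 cells changed]:
KKKKKKKK
KKKKKKKK
KKKKKKKK
KKKKKKKK
KKKKKKKK
KKKKKKRK
KKKKKKKK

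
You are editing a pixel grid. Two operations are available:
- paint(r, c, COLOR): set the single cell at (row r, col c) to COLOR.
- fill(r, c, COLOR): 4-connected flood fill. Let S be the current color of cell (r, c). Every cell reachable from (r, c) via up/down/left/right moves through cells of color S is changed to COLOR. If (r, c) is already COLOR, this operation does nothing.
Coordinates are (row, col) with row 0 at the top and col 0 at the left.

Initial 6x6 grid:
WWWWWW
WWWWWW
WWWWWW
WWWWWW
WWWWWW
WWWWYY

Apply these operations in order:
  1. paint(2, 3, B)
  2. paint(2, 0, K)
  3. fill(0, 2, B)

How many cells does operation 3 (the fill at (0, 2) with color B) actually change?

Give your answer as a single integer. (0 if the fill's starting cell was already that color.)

After op 1 paint(2,3,B):
WWWWWW
WWWWWW
WWWBWW
WWWWWW
WWWWWW
WWWWYY
After op 2 paint(2,0,K):
WWWWWW
WWWWWW
KWWBWW
WWWWWW
WWWWWW
WWWWYY
After op 3 fill(0,2,B) [32 cells changed]:
BBBBBB
BBBBBB
KBBBBB
BBBBBB
BBBBBB
BBBBYY

Answer: 32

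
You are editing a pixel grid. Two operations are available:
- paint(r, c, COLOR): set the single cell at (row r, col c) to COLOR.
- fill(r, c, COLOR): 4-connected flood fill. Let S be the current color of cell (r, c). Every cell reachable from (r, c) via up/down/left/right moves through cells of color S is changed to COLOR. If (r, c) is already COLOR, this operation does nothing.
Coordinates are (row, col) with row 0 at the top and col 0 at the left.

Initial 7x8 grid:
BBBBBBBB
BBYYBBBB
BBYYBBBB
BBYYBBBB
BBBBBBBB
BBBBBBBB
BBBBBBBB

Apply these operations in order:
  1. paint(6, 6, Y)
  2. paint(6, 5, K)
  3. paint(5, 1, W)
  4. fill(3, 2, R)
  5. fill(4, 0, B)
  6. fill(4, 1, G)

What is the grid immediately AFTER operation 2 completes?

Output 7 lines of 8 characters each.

Answer: BBBBBBBB
BBYYBBBB
BBYYBBBB
BBYYBBBB
BBBBBBBB
BBBBBBBB
BBBBBKYB

Derivation:
After op 1 paint(6,6,Y):
BBBBBBBB
BBYYBBBB
BBYYBBBB
BBYYBBBB
BBBBBBBB
BBBBBBBB
BBBBBBYB
After op 2 paint(6,5,K):
BBBBBBBB
BBYYBBBB
BBYYBBBB
BBYYBBBB
BBBBBBBB
BBBBBBBB
BBBBBKYB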